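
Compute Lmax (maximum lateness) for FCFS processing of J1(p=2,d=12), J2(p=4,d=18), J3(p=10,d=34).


Lateness per job (L = C - d):
  J1: C=2, d=12, L=-10
  J2: C=6, d=18, L=-12
  J3: C=16, d=34, L=-18
Lmax = max(-10, -12, -18)
= -10


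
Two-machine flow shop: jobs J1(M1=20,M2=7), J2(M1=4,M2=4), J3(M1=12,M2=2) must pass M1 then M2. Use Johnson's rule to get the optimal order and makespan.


Johnson's rule:
Group 1 (M1≤M2, sort by M1): ['J2']
Group 2 (M1>M2, sort desc M2): ['J1', 'J3']
Sequence: J2 → J1 → J3
Makespan calculation:
  J2: M1 done=4, M2 done=8
  J1: M1 done=24, M2 done=31
  J3: M1 done=36, M2 done=38
= Sequence: J2 → J1 → J3, Makespan: 38


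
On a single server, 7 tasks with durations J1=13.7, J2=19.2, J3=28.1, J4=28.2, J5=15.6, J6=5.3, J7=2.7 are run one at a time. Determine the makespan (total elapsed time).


Sequential makespan: sum all processing times
= 13.7 + 19.2 + 28.1 + 28.2 + 15.6 + 5.3 + 2.7
= 112.8 time units


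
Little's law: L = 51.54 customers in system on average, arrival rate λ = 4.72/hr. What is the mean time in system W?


Little's law: L = λW → W = L / λ
= 51.54 / 4.72
= 10.92 hours


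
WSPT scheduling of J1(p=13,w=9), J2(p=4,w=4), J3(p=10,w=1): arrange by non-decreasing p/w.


WSPT (Smith's rule): sort by p/w ascending
  J2: p/w = 4/4 = 1.000
  J1: p/w = 13/9 = 1.444
  J3: p/w = 10/1 = 10.000
Order: J2 → J1 → J3


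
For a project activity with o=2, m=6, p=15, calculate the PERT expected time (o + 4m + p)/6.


te = (o + 4m + p) / 6
= (2 + 4×6 + 15) / 6
= (2 + 24 + 15) / 6
= 41 / 6
= 6.83


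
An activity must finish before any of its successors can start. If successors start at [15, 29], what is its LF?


LF = min of all successor start times
Successors start at: [15, 29]
LF = min(15, 29)
= 15


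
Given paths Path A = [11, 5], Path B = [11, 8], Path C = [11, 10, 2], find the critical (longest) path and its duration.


Path A: 11 + 5 = 16
Path B: 11 + 8 = 19
Path C: 11 + 10 + 2 = 23
Critical path = longest = max(16, 19, 23)
= 23 (Path C)


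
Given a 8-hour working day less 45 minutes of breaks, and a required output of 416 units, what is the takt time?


Available = 8×60 - 45 = 435 min
Takt time = 435 / 416
= 1.05 min/unit


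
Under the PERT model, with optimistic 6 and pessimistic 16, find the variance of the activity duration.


σ² = ((p - o) / 6)² = (p - o)² / 36
= (16 - 6)² / 36
= 10² / 36
= 100 / 36
= 2.7778


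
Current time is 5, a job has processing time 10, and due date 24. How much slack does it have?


Slack = due - current_time - processing
= 24 - 5 - 10
= 9


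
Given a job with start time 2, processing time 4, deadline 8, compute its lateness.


Completion = 2 + 4 = 6
Lateness = C - d = 6 - 8
= -2


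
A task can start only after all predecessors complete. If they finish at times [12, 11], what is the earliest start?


ES = max of all predecessor completion times
Predecessors: [12, 11]
ES = max(12, 11)
= 12


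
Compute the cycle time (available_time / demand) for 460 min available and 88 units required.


Cycle time = available time / demand
= 460 / 88
= 5.23 min/unit


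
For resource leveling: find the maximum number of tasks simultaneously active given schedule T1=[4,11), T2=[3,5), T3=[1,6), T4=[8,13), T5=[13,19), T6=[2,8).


Check each time point for overlaps:
  t=4: 4 tasks active (T1, T2, T3, T6)
Max concurrent = 4


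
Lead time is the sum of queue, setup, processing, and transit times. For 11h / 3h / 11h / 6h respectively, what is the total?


Lead time = queue + setup + processing + transit
= 11 + 3 + 11 + 6
= 31 hours


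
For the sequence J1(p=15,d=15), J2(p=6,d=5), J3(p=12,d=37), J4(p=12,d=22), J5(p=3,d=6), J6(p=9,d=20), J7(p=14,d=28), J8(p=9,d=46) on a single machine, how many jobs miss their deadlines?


Completion vs due date:
  J1: C=15, d=15 → on time
  J2: C=21, d=5 → TARDY
  J3: C=33, d=37 → on time
  J4: C=45, d=22 → TARDY
  J5: C=48, d=6 → TARDY
  J6: C=57, d=20 → TARDY
  J7: C=71, d=28 → TARDY
  J8: C=80, d=46 → TARDY
Tardy jobs: J2, J4, J5, J6, J7, J8
Count = 6


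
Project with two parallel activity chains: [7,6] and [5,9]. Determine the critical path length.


Path A: 7 + 6 = 13
Path B: 5 + 9 = 14
Critical path = longest = max(13, 14)
= 14 (Path B)


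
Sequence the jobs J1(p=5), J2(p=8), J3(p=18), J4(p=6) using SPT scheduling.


SPT: sort by shortest processing time
  J1: p=5
  J4: p=6
  J2: p=8
  J3: p=18
Order: J1 → J4 → J2 → J3


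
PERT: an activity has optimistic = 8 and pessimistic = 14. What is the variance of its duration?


σ² = ((p - o) / 6)² = (p - o)² / 36
= (14 - 8)² / 36
= 6² / 36
= 36 / 36
= 1.0000


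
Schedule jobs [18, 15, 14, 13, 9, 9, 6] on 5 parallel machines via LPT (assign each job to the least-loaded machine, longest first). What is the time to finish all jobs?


Jobs (LPT sorted): [18, 15, 14, 13, 9, 9, 6]
Machines: 5
  J=18 → Machine 1 (load: 0+18=18)
  J=15 → Machine 2 (load: 0+15=15)
  J=14 → Machine 3 (load: 0+14=14)
  J=13 → Machine 4 (load: 0+13=13)
  J=9 → Machine 5 (load: 0+9=9)
  J=9 → Machine 5 (load: 9+9=18)
  J=6 → Machine 4 (load: 13+6=19)
Machine loads: [18, 15, 14, 19, 18]
Makespan = max = 19 time units


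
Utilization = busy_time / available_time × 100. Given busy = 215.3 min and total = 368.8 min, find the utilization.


Utilization = busy / total × 100
= 215.3 / 368.8 × 100
= 58.4%


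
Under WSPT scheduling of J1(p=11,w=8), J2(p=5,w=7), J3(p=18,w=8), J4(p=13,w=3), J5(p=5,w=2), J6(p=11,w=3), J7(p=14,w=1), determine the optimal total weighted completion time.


WSPT order (by p/w): J2 → J1 → J3 → J5 → J6 → J4 → J7
  J2: C=5, w·C=7×5=35
  J1: C=16, w·C=8×16=128
  J3: C=34, w·C=8×34=272
  J5: C=39, w·C=2×39=78
  J6: C=50, w·C=3×50=150
  J4: C=63, w·C=3×63=189
  J7: C=77, w·C=1×77=77
Σ w·C = 929
= 929


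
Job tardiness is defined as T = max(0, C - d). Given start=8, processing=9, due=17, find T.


Completion = start + processing = 8 + 9 = 17
Tardiness = max(0, C - d) = max(0, 17 - 17)
= max(0, 0)
= 0


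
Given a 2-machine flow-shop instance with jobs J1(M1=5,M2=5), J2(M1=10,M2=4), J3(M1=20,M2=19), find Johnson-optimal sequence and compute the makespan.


Johnson's rule:
Group 1 (M1≤M2, sort by M1): ['J1']
Group 2 (M1>M2, sort desc M2): ['J3', 'J2']
Sequence: J1 → J3 → J2
Makespan calculation:
  J1: M1 done=5, M2 done=10
  J3: M1 done=25, M2 done=44
  J2: M1 done=35, M2 done=48
= Sequence: J1 → J3 → J2, Makespan: 48


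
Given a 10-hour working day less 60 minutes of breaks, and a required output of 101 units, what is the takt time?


Available = 10×60 - 60 = 540 min
Takt time = 540 / 101
= 5.35 min/unit


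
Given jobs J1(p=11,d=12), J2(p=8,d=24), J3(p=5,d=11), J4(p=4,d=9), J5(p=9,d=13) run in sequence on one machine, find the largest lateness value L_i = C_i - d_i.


Lateness per job (L = C - d):
  J1: C=11, d=12, L=-1
  J2: C=19, d=24, L=-5
  J3: C=24, d=11, L=13
  J4: C=28, d=9, L=19
  J5: C=37, d=13, L=24
Lmax = max(-1, -5, 13, 19, 24)
= 24


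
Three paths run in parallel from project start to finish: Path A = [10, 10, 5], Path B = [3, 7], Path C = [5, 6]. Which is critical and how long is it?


Path A: 10 + 10 + 5 = 25
Path B: 3 + 7 = 10
Path C: 5 + 6 = 11
Critical path = longest = max(25, 10, 11)
= 25 (Path A)


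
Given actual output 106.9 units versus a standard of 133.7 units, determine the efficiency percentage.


Efficiency = (actual / standard) × 100
= (106.9 / 133.7) × 100
= 80.0%


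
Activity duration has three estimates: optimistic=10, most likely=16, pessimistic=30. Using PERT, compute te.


te = (o + 4m + p) / 6
= (10 + 4×16 + 30) / 6
= (10 + 64 + 30) / 6
= 104 / 6
= 17.33


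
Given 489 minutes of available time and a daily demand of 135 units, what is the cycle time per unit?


Cycle time = available time / demand
= 489 / 135
= 3.62 min/unit


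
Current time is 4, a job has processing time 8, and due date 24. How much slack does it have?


Slack = due - current_time - processing
= 24 - 4 - 8
= 12


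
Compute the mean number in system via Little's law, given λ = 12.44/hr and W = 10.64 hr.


Little's law: L = λ × W
= 12.44 × 10.64
= 132.36


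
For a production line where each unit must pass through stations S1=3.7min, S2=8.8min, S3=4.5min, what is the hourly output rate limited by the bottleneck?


Bottleneck = longest station time
Station times: [3.7, 8.8, 4.5]
Max = 8.8 min
Rate = 60 / 8.8
= 6.82 units/hour (bottleneck: 8.8min)


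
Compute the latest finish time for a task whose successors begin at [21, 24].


LF = min of all successor start times
Successors start at: [21, 24]
LF = min(21, 24)
= 21


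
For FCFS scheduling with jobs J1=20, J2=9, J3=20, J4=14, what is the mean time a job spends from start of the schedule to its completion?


Completion times:
  J1: completes at 20
  J2: completes at 29
  J3: completes at 49
  J4: completes at 63
Sum = 161
Average = 161/4
= 40.25


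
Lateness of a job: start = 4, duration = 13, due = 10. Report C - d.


Completion = 4 + 13 = 17
Lateness = C - d = 17 - 10
= 7


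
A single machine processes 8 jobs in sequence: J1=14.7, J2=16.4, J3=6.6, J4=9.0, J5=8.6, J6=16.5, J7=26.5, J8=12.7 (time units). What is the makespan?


Sequential makespan: sum all processing times
= 14.7 + 16.4 + 6.6 + 9.0 + 8.6 + 16.5 + 26.5 + 12.7
= 111.0 time units


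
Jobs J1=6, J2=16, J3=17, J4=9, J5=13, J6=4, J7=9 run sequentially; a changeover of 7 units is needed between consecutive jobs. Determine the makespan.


Makespan = Σ processing + (n-1) × setup
= (6 + 16 + 17 + 9 + 13 + 4 + 9) + (7-1)×7
= 74 + 42
= 116 time units


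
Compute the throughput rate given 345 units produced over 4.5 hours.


Throughput = units / time
= 345 / 4.5
= 76.7 units/hour


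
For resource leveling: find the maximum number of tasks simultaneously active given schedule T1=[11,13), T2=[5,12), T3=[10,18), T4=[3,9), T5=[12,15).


Check each time point for overlaps:
  t=11: 3 tasks active (T1, T2, T3)
Max concurrent = 3


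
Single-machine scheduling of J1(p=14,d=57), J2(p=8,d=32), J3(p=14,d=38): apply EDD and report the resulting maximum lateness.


EDD order: J2 → J3 → J1
Completion and lateness:
  J2: C=8, d=32, L=8-32=-24
  J3: C=22, d=38, L=22-38=-16
  J1: C=36, d=57, L=36-57=-21
Lmax = max(-24, -16, -21)
= -16


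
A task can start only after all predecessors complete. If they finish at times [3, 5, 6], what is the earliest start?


ES = max of all predecessor completion times
Predecessors: [3, 5, 6]
ES = max(3, 5, 6)
= 6


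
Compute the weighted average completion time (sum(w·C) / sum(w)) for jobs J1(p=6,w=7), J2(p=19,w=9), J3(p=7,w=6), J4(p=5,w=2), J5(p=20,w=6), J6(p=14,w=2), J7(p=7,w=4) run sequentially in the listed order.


Completion times:
  J1: C=6, w×C=7×6=42
  J2: C=25, w×C=9×25=225
  J3: C=32, w×C=6×32=192
  J4: C=37, w×C=2×37=74
  J5: C=57, w×C=6×57=342
  J6: C=71, w×C=2×71=142
  J7: C=78, w×C=4×78=312
Sum w×C = 1329
Sum w = 36
Weighted avg = 1329/36
= 36.92


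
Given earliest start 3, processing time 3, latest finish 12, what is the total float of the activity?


EF = ES + duration = 3 + 3 = 6
LS = LF - duration = 12 - 3 = 9
Total Float = LF - EF = 12 - 6
(or LS - ES = 9 - 3)
= 6


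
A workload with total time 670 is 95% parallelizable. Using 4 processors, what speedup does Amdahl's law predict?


Amdahl's law: T_p = T × ((1-p) + p/N)
= 670 × ((1-0.95) + 0.95/4)
= 670 × (0.05 + 0.2375)
= 670 × 0.2875
= 192.63
Speedup = 670/192.63
= 3.48×


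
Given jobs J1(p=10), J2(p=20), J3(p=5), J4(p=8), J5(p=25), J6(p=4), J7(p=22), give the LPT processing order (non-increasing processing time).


LPT: sort by longest processing time first
  J5: p=25
  J7: p=22
  J2: p=20
  J1: p=10
  J4: p=8
  J3: p=5
  J6: p=4
Order: J5 → J7 → J2 → J1 → J4 → J3 → J6


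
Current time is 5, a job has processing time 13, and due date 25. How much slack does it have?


Slack = due - current_time - processing
= 25 - 5 - 13
= 7


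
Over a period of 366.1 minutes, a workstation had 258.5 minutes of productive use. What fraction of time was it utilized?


Utilization = busy / total × 100
= 258.5 / 366.1 × 100
= 70.6%


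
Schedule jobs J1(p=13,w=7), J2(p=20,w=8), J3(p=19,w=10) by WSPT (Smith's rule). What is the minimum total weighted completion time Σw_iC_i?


WSPT order (by p/w): J1 → J3 → J2
  J1: C=13, w·C=7×13=91
  J3: C=32, w·C=10×32=320
  J2: C=52, w·C=8×52=416
Σ w·C = 827
= 827


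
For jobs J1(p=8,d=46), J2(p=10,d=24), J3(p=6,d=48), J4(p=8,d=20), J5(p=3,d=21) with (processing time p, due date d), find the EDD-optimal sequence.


EDD: sort by earliest due date
  J4: d=20, p=8
  J5: d=21, p=3
  J2: d=24, p=10
  J1: d=46, p=8
  J3: d=48, p=6
Order: J4 → J5 → J2 → J1 → J3


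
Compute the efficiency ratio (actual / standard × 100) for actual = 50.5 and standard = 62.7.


Efficiency = (actual / standard) × 100
= (50.5 / 62.7) × 100
= 80.5%


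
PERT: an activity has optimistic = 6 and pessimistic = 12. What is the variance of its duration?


σ² = ((p - o) / 6)² = (p - o)² / 36
= (12 - 6)² / 36
= 6² / 36
= 36 / 36
= 1.0000


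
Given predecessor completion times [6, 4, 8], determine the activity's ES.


ES = max of all predecessor completion times
Predecessors: [6, 4, 8]
ES = max(6, 4, 8)
= 8


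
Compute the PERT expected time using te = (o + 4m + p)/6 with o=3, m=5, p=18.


te = (o + 4m + p) / 6
= (3 + 4×5 + 18) / 6
= (3 + 20 + 18) / 6
= 41 / 6
= 6.83


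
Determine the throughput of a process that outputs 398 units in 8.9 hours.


Throughput = units / time
= 398 / 8.9
= 44.7 units/hour


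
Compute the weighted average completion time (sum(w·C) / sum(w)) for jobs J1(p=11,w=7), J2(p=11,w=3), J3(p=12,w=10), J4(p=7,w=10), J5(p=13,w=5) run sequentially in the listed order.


Completion times:
  J1: C=11, w×C=7×11=77
  J2: C=22, w×C=3×22=66
  J3: C=34, w×C=10×34=340
  J4: C=41, w×C=10×41=410
  J5: C=54, w×C=5×54=270
Sum w×C = 1163
Sum w = 35
Weighted avg = 1163/35
= 33.23


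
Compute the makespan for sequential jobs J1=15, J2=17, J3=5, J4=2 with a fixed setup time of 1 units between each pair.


Makespan = Σ processing + (n-1) × setup
= (15 + 17 + 5 + 2) + (4-1)×1
= 39 + 3
= 42 time units


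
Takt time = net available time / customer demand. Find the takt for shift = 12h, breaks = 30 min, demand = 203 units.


Available = 12×60 - 30 = 690 min
Takt time = 690 / 203
= 3.40 min/unit


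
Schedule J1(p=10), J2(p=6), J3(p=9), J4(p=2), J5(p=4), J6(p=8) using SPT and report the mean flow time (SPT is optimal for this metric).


SPT order: J4 → J5 → J2 → J6 → J3 → J1
Completion times:
  J4: C=2
  J5: C=6
  J2: C=12
  J6: C=20
  J3: C=29
  J1: C=39
Sum = 108, n = 6
Mean flow = 108/6
= 18.00


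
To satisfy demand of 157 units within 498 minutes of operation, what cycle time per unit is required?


Cycle time = available time / demand
= 498 / 157
= 3.17 min/unit


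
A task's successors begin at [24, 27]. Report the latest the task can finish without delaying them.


LF = min of all successor start times
Successors start at: [24, 27]
LF = min(24, 27)
= 24


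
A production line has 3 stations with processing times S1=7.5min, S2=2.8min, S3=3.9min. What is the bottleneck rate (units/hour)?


Bottleneck = longest station time
Station times: [7.5, 2.8, 3.9]
Max = 7.5 min
Rate = 60 / 7.5
= 8.00 units/hour (bottleneck: 7.5min)


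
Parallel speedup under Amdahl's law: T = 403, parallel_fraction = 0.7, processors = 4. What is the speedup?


Amdahl's law: T_p = T × ((1-p) + p/N)
= 403 × ((1-0.7) + 0.7/4)
= 403 × (0.30 + 0.1750)
= 403 × 0.4750
= 191.43
Speedup = 403/191.43
= 2.11×


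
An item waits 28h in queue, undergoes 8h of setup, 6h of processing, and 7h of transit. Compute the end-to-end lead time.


Lead time = queue + setup + processing + transit
= 28 + 8 + 6 + 7
= 49 hours


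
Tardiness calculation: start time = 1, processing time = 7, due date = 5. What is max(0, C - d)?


Completion = start + processing = 1 + 7 = 8
Tardiness = max(0, C - d) = max(0, 8 - 5)
= max(0, 3)
= 3


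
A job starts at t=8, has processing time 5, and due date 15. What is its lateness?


Completion = 8 + 5 = 13
Lateness = C - d = 13 - 15
= -2


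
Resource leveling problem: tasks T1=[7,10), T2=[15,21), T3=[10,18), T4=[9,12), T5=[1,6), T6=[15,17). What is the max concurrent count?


Check each time point for overlaps:
  t=15: 3 tasks active (T2, T3, T6)
Max concurrent = 3


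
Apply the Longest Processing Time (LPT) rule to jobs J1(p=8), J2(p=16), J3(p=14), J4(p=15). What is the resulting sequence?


LPT: sort by longest processing time first
  J2: p=16
  J4: p=15
  J3: p=14
  J1: p=8
Order: J2 → J4 → J3 → J1


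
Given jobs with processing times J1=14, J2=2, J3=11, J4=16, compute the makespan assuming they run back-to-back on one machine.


Sequential makespan: sum all processing times
= 14 + 2 + 11 + 16
= 43 time units


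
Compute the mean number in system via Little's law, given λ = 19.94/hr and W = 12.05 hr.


Little's law: L = λ × W
= 19.94 × 12.05
= 240.28


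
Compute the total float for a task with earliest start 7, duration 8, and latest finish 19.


EF = ES + duration = 7 + 8 = 15
LS = LF - duration = 19 - 8 = 11
Total Float = LF - EF = 19 - 15
(or LS - ES = 11 - 7)
= 4


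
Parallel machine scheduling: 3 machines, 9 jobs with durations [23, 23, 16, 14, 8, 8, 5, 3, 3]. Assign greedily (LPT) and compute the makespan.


Jobs (LPT sorted): [23, 23, 16, 14, 8, 8, 5, 3, 3]
Machines: 3
  J=23 → Machine 1 (load: 0+23=23)
  J=23 → Machine 2 (load: 0+23=23)
  J=16 → Machine 3 (load: 0+16=16)
  J=14 → Machine 3 (load: 16+14=30)
  J=8 → Machine 1 (load: 23+8=31)
  J=8 → Machine 2 (load: 23+8=31)
  J=5 → Machine 3 (load: 30+5=35)
  J=3 → Machine 1 (load: 31+3=34)
  J=3 → Machine 2 (load: 31+3=34)
Machine loads: [34, 34, 35]
Makespan = max = 35 time units


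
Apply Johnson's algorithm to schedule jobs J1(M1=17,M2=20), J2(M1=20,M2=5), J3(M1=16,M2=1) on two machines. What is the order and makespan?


Johnson's rule:
Group 1 (M1≤M2, sort by M1): ['J1']
Group 2 (M1>M2, sort desc M2): ['J2', 'J3']
Sequence: J1 → J2 → J3
Makespan calculation:
  J1: M1 done=17, M2 done=37
  J2: M1 done=37, M2 done=42
  J3: M1 done=53, M2 done=54
= Sequence: J1 → J2 → J3, Makespan: 54


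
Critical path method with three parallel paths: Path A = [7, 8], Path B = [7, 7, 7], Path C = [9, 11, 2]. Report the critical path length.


Path A: 7 + 8 = 15
Path B: 7 + 7 + 7 = 21
Path C: 9 + 11 + 2 = 22
Critical path = longest = max(15, 21, 22)
= 22 (Path C)


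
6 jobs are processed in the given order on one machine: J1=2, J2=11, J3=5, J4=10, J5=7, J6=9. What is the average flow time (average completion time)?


Completion times:
  J1: completes at 2
  J2: completes at 13
  J3: completes at 18
  J4: completes at 28
  J5: completes at 35
  J6: completes at 44
Sum = 140
Average = 140/6
= 23.33


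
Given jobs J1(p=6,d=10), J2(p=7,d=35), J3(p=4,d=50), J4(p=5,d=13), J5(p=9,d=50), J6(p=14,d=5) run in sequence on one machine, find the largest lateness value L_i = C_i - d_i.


Lateness per job (L = C - d):
  J1: C=6, d=10, L=-4
  J2: C=13, d=35, L=-22
  J3: C=17, d=50, L=-33
  J4: C=22, d=13, L=9
  J5: C=31, d=50, L=-19
  J6: C=45, d=5, L=40
Lmax = max(-4, -22, -33, 9, -19, 40)
= 40


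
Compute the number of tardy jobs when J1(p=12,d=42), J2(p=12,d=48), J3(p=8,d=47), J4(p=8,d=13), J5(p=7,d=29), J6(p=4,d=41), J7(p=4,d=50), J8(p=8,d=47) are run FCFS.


Completion vs due date:
  J1: C=12, d=42 → on time
  J2: C=24, d=48 → on time
  J3: C=32, d=47 → on time
  J4: C=40, d=13 → TARDY
  J5: C=47, d=29 → TARDY
  J6: C=51, d=41 → TARDY
  J7: C=55, d=50 → TARDY
  J8: C=63, d=47 → TARDY
Tardy jobs: J4, J5, J6, J7, J8
Count = 5


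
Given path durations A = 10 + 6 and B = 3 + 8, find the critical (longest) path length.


Path A: 10 + 6 = 16
Path B: 3 + 8 = 11
Critical path = longest = max(16, 11)
= 16 (Path A)


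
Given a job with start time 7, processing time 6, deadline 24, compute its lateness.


Completion = 7 + 6 = 13
Lateness = C - d = 13 - 24
= -11


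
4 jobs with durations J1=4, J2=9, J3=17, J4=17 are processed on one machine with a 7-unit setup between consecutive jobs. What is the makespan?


Makespan = Σ processing + (n-1) × setup
= (4 + 9 + 17 + 17) + (4-1)×7
= 47 + 21
= 68 time units


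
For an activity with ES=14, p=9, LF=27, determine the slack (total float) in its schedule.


EF = ES + duration = 14 + 9 = 23
LS = LF - duration = 27 - 9 = 18
Total Float = LF - EF = 27 - 23
(or LS - ES = 18 - 14)
= 4


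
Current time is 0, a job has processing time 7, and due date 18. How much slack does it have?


Slack = due - current_time - processing
= 18 - 0 - 7
= 11


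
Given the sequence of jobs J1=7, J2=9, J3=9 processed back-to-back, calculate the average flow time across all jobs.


Completion times:
  J1: completes at 7
  J2: completes at 16
  J3: completes at 25
Sum = 48
Average = 48/3
= 16.00


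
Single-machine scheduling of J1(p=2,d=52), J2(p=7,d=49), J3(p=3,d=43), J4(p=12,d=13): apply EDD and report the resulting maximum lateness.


EDD order: J4 → J3 → J2 → J1
Completion and lateness:
  J4: C=12, d=13, L=12-13=-1
  J3: C=15, d=43, L=15-43=-28
  J2: C=22, d=49, L=22-49=-27
  J1: C=24, d=52, L=24-52=-28
Lmax = max(-1, -28, -27, -28)
= -1


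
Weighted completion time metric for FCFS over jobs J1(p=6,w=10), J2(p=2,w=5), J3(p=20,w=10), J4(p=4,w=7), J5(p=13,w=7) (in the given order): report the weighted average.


Completion times:
  J1: C=6, w×C=10×6=60
  J2: C=8, w×C=5×8=40
  J3: C=28, w×C=10×28=280
  J4: C=32, w×C=7×32=224
  J5: C=45, w×C=7×45=315
Sum w×C = 919
Sum w = 39
Weighted avg = 919/39
= 23.56


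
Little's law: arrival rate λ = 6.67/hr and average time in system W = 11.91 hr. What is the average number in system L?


Little's law: L = λ × W
= 6.67 × 11.91
= 79.44


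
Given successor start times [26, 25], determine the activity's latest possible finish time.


LF = min of all successor start times
Successors start at: [26, 25]
LF = min(26, 25)
= 25


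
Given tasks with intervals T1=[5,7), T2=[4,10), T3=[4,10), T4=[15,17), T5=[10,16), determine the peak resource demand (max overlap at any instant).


Check each time point for overlaps:
  t=5: 3 tasks active (T1, T2, T3)
Max concurrent = 3


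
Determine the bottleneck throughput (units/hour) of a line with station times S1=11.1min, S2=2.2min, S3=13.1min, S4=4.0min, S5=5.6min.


Bottleneck = longest station time
Station times: [11.1, 2.2, 13.1, 4.0, 5.6]
Max = 13.1 min
Rate = 60 / 13.1
= 4.58 units/hour (bottleneck: 13.1min)


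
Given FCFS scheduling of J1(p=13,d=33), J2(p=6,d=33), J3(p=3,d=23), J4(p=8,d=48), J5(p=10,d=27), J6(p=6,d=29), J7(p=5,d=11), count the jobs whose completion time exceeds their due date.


Completion vs due date:
  J1: C=13, d=33 → on time
  J2: C=19, d=33 → on time
  J3: C=22, d=23 → on time
  J4: C=30, d=48 → on time
  J5: C=40, d=27 → TARDY
  J6: C=46, d=29 → TARDY
  J7: C=51, d=11 → TARDY
Tardy jobs: J5, J6, J7
Count = 3


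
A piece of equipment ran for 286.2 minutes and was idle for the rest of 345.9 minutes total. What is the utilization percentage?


Utilization = busy / total × 100
= 286.2 / 345.9 × 100
= 82.7%


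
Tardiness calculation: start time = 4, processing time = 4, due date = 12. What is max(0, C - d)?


Completion = start + processing = 4 + 4 = 8
Tardiness = max(0, C - d) = max(0, 8 - 12)
= max(0, -4)
= 0


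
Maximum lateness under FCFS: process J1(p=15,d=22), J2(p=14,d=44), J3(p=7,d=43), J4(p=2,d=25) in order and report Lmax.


Lateness per job (L = C - d):
  J1: C=15, d=22, L=-7
  J2: C=29, d=44, L=-15
  J3: C=36, d=43, L=-7
  J4: C=38, d=25, L=13
Lmax = max(-7, -15, -7, 13)
= 13


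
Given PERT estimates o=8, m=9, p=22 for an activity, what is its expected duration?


te = (o + 4m + p) / 6
= (8 + 4×9 + 22) / 6
= (8 + 36 + 22) / 6
= 66 / 6
= 11.00


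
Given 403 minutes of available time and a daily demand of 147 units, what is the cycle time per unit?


Cycle time = available time / demand
= 403 / 147
= 2.74 min/unit


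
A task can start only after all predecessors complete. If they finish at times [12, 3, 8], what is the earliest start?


ES = max of all predecessor completion times
Predecessors: [12, 3, 8]
ES = max(12, 3, 8)
= 12


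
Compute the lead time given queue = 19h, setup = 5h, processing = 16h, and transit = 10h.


Lead time = queue + setup + processing + transit
= 19 + 5 + 16 + 10
= 50 hours


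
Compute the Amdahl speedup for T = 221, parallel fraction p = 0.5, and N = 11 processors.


Amdahl's law: T_p = T × ((1-p) + p/N)
= 221 × ((1-0.5) + 0.5/11)
= 221 × (0.50 + 0.0455)
= 221 × 0.5455
= 120.55
Speedup = 221/120.55
= 1.83×


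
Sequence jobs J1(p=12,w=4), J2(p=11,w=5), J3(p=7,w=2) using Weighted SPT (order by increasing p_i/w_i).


WSPT (Smith's rule): sort by p/w ascending
  J2: p/w = 11/5 = 2.200
  J1: p/w = 12/4 = 3.000
  J3: p/w = 7/2 = 3.500
Order: J2 → J1 → J3


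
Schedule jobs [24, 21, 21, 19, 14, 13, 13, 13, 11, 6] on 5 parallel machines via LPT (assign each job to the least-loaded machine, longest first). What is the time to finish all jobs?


Jobs (LPT sorted): [24, 21, 21, 19, 14, 13, 13, 13, 11, 6]
Machines: 5
  J=24 → Machine 1 (load: 0+24=24)
  J=21 → Machine 2 (load: 0+21=21)
  J=21 → Machine 3 (load: 0+21=21)
  J=19 → Machine 4 (load: 0+19=19)
  J=14 → Machine 5 (load: 0+14=14)
  J=13 → Machine 5 (load: 14+13=27)
  J=13 → Machine 4 (load: 19+13=32)
  J=13 → Machine 2 (load: 21+13=34)
  J=11 → Machine 3 (load: 21+11=32)
  J=6 → Machine 1 (load: 24+6=30)
Machine loads: [30, 34, 32, 32, 27]
Makespan = max = 34 time units


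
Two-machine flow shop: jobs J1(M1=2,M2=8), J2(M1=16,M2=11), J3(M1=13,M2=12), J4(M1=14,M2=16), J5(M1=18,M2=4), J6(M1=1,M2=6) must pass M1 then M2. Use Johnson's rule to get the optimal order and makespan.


Johnson's rule:
Group 1 (M1≤M2, sort by M1): ['J6', 'J1', 'J4']
Group 2 (M1>M2, sort desc M2): ['J3', 'J2', 'J5']
Sequence: J6 → J1 → J4 → J3 → J2 → J5
Makespan calculation:
  J6: M1 done=1, M2 done=7
  J1: M1 done=3, M2 done=15
  J4: M1 done=17, M2 done=33
  J3: M1 done=30, M2 done=45
  J2: M1 done=46, M2 done=57
  J5: M1 done=64, M2 done=68
= Sequence: J6 → J1 → J4 → J3 → J2 → J5, Makespan: 68


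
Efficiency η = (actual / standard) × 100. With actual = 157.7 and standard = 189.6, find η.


Efficiency = (actual / standard) × 100
= (157.7 / 189.6) × 100
= 83.2%


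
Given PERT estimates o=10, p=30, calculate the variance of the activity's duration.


σ² = ((p - o) / 6)² = (p - o)² / 36
= (30 - 10)² / 36
= 20² / 36
= 400 / 36
= 11.1111


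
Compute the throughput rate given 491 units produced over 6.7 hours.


Throughput = units / time
= 491 / 6.7
= 73.3 units/hour


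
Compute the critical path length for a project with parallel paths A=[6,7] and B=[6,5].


Path A: 6 + 7 = 13
Path B: 6 + 5 = 11
Critical path = longest = max(13, 11)
= 13 (Path A)


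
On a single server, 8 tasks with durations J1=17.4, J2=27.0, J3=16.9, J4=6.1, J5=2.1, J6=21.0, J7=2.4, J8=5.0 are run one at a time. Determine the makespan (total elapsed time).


Sequential makespan: sum all processing times
= 17.4 + 27.0 + 16.9 + 6.1 + 2.1 + 21.0 + 2.4 + 5.0
= 97.9 time units


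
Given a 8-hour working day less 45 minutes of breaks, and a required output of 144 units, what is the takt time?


Available = 8×60 - 45 = 435 min
Takt time = 435 / 144
= 3.02 min/unit


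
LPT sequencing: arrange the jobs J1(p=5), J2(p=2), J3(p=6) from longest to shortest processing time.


LPT: sort by longest processing time first
  J3: p=6
  J1: p=5
  J2: p=2
Order: J3 → J1 → J2


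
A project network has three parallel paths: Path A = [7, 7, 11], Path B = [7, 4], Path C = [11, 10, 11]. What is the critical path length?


Path A: 7 + 7 + 11 = 25
Path B: 7 + 4 = 11
Path C: 11 + 10 + 11 = 32
Critical path = longest = max(25, 11, 32)
= 32 (Path C)


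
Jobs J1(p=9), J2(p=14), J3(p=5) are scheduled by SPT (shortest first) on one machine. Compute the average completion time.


SPT order: J3 → J1 → J2
Completion times:
  J3: C=5
  J1: C=14
  J2: C=28
Sum = 47, n = 3
Mean flow = 47/3
= 15.67


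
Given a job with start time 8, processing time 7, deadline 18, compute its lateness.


Completion = 8 + 7 = 15
Lateness = C - d = 15 - 18
= -3


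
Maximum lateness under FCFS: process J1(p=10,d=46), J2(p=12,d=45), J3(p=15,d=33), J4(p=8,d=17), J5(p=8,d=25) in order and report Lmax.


Lateness per job (L = C - d):
  J1: C=10, d=46, L=-36
  J2: C=22, d=45, L=-23
  J3: C=37, d=33, L=4
  J4: C=45, d=17, L=28
  J5: C=53, d=25, L=28
Lmax = max(-36, -23, 4, 28, 28)
= 28


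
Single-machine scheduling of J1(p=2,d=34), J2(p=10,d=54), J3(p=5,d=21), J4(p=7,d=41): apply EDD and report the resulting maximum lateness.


EDD order: J3 → J1 → J4 → J2
Completion and lateness:
  J3: C=5, d=21, L=5-21=-16
  J1: C=7, d=34, L=7-34=-27
  J4: C=14, d=41, L=14-41=-27
  J2: C=24, d=54, L=24-54=-30
Lmax = max(-16, -27, -27, -30)
= -16


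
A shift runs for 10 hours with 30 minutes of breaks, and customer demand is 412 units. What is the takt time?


Available = 10×60 - 30 = 570 min
Takt time = 570 / 412
= 1.38 min/unit


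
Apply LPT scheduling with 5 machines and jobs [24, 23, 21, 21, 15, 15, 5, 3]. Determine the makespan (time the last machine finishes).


Jobs (LPT sorted): [24, 23, 21, 21, 15, 15, 5, 3]
Machines: 5
  J=24 → Machine 1 (load: 0+24=24)
  J=23 → Machine 2 (load: 0+23=23)
  J=21 → Machine 3 (load: 0+21=21)
  J=21 → Machine 4 (load: 0+21=21)
  J=15 → Machine 5 (load: 0+15=15)
  J=15 → Machine 5 (load: 15+15=30)
  J=5 → Machine 3 (load: 21+5=26)
  J=3 → Machine 4 (load: 21+3=24)
Machine loads: [24, 23, 26, 24, 30]
Makespan = max = 30 time units


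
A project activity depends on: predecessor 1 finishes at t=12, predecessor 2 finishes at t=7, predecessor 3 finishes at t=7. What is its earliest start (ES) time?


ES = max of all predecessor completion times
Predecessors: [12, 7, 7]
ES = max(12, 7, 7)
= 12


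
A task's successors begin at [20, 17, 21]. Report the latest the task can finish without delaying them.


LF = min of all successor start times
Successors start at: [20, 17, 21]
LF = min(20, 17, 21)
= 17


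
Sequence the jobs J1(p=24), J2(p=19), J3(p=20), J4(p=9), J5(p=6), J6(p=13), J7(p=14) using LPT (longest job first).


LPT: sort by longest processing time first
  J1: p=24
  J3: p=20
  J2: p=19
  J7: p=14
  J6: p=13
  J4: p=9
  J5: p=6
Order: J1 → J3 → J2 → J7 → J6 → J4 → J5


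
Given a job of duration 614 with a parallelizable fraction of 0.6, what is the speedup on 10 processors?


Amdahl's law: T_p = T × ((1-p) + p/N)
= 614 × ((1-0.6) + 0.6/10)
= 614 × (0.40 + 0.0600)
= 614 × 0.4600
= 282.44
Speedup = 614/282.44
= 2.17×


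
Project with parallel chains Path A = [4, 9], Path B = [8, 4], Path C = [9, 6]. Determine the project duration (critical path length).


Path A: 4 + 9 = 13
Path B: 8 + 4 = 12
Path C: 9 + 6 = 15
Critical path = longest = max(13, 12, 15)
= 15 (Path C)


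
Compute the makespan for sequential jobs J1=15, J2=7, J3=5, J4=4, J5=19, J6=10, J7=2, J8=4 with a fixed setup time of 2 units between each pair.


Makespan = Σ processing + (n-1) × setup
= (15 + 7 + 5 + 4 + 19 + 10 + 2 + 4) + (8-1)×2
= 66 + 14
= 80 time units


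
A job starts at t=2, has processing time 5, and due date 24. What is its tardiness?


Completion = start + processing = 2 + 5 = 7
Tardiness = max(0, C - d) = max(0, 7 - 24)
= max(0, -17)
= 0


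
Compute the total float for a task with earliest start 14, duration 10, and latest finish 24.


EF = ES + duration = 14 + 10 = 24
LS = LF - duration = 24 - 10 = 14
Total Float = LF - EF = 24 - 24
(or LS - ES = 14 - 14)
= 0


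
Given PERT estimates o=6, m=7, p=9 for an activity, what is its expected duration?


te = (o + 4m + p) / 6
= (6 + 4×7 + 9) / 6
= (6 + 28 + 9) / 6
= 43 / 6
= 7.17


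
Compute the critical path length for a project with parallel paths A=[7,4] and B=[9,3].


Path A: 7 + 4 = 11
Path B: 9 + 3 = 12
Critical path = longest = max(11, 12)
= 12 (Path B)


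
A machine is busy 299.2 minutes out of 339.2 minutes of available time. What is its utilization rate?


Utilization = busy / total × 100
= 299.2 / 339.2 × 100
= 88.2%


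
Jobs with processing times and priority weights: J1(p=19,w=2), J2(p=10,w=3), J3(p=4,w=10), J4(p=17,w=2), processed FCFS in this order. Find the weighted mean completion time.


Completion times:
  J1: C=19, w×C=2×19=38
  J2: C=29, w×C=3×29=87
  J3: C=33, w×C=10×33=330
  J4: C=50, w×C=2×50=100
Sum w×C = 555
Sum w = 17
Weighted avg = 555/17
= 32.65


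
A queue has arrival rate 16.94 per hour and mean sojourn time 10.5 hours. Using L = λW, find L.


Little's law: L = λ × W
= 16.94 × 10.5
= 177.87


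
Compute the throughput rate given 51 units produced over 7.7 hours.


Throughput = units / time
= 51 / 7.7
= 6.6 units/hour


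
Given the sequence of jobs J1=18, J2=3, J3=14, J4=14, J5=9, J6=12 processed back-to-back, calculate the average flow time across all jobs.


Completion times:
  J1: completes at 18
  J2: completes at 21
  J3: completes at 35
  J4: completes at 49
  J5: completes at 58
  J6: completes at 70
Sum = 251
Average = 251/6
= 41.83


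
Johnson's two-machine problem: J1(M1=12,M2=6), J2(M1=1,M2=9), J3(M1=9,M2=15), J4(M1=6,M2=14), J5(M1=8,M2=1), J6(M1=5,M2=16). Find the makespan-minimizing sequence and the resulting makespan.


Johnson's rule:
Group 1 (M1≤M2, sort by M1): ['J2', 'J6', 'J4', 'J3']
Group 2 (M1>M2, sort desc M2): ['J1', 'J5']
Sequence: J2 → J6 → J4 → J3 → J1 → J5
Makespan calculation:
  J2: M1 done=1, M2 done=10
  J6: M1 done=6, M2 done=26
  J4: M1 done=12, M2 done=40
  J3: M1 done=21, M2 done=55
  J1: M1 done=33, M2 done=61
  J5: M1 done=41, M2 done=62
= Sequence: J2 → J6 → J4 → J3 → J1 → J5, Makespan: 62


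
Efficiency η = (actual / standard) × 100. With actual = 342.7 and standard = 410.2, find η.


Efficiency = (actual / standard) × 100
= (342.7 / 410.2) × 100
= 83.5%


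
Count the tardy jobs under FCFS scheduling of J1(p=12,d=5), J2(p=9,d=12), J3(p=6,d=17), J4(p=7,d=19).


Completion vs due date:
  J1: C=12, d=5 → TARDY
  J2: C=21, d=12 → TARDY
  J3: C=27, d=17 → TARDY
  J4: C=34, d=19 → TARDY
Tardy jobs: J1, J2, J3, J4
Count = 4


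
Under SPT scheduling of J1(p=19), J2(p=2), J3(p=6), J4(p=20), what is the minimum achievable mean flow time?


SPT order: J2 → J3 → J1 → J4
Completion times:
  J2: C=2
  J3: C=8
  J1: C=27
  J4: C=47
Sum = 84, n = 4
Mean flow = 84/4
= 21.00


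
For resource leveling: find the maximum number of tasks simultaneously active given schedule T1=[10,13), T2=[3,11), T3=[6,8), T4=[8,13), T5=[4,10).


Check each time point for overlaps:
  t=6: 3 tasks active (T2, T3, T5)
Max concurrent = 3


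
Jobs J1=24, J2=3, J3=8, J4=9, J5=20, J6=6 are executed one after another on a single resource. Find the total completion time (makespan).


Sequential makespan: sum all processing times
= 24 + 3 + 8 + 9 + 20 + 6
= 70 time units


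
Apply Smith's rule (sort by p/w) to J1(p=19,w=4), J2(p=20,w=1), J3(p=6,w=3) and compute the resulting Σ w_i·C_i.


WSPT order (by p/w): J3 → J1 → J2
  J3: C=6, w·C=3×6=18
  J1: C=25, w·C=4×25=100
  J2: C=45, w·C=1×45=45
Σ w·C = 163
= 163


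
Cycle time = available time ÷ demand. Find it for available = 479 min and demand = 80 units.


Cycle time = available time / demand
= 479 / 80
= 5.99 min/unit


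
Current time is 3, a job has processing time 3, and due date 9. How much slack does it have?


Slack = due - current_time - processing
= 9 - 3 - 3
= 3


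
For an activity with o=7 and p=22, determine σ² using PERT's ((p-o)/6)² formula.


σ² = ((p - o) / 6)² = (p - o)² / 36
= (22 - 7)² / 36
= 15² / 36
= 225 / 36
= 6.2500


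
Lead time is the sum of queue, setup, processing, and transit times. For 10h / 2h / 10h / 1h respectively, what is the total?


Lead time = queue + setup + processing + transit
= 10 + 2 + 10 + 1
= 23 hours


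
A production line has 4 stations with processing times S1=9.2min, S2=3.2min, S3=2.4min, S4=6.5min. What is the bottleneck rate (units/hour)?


Bottleneck = longest station time
Station times: [9.2, 3.2, 2.4, 6.5]
Max = 9.2 min
Rate = 60 / 9.2
= 6.52 units/hour (bottleneck: 9.2min)


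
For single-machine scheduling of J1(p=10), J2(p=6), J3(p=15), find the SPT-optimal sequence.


SPT: sort by shortest processing time
  J2: p=6
  J1: p=10
  J3: p=15
Order: J2 → J1 → J3


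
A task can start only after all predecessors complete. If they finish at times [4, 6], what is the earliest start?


ES = max of all predecessor completion times
Predecessors: [4, 6]
ES = max(4, 6)
= 6


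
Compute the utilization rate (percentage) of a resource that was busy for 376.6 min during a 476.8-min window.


Utilization = busy / total × 100
= 376.6 / 476.8 × 100
= 79.0%


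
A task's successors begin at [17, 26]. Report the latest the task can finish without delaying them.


LF = min of all successor start times
Successors start at: [17, 26]
LF = min(17, 26)
= 17


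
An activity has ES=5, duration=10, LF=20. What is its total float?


EF = ES + duration = 5 + 10 = 15
LS = LF - duration = 20 - 10 = 10
Total Float = LF - EF = 20 - 15
(or LS - ES = 10 - 5)
= 5


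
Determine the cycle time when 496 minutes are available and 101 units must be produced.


Cycle time = available time / demand
= 496 / 101
= 4.91 min/unit


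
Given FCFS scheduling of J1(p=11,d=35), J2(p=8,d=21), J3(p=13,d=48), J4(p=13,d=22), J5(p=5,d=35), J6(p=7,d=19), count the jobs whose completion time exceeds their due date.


Completion vs due date:
  J1: C=11, d=35 → on time
  J2: C=19, d=21 → on time
  J3: C=32, d=48 → on time
  J4: C=45, d=22 → TARDY
  J5: C=50, d=35 → TARDY
  J6: C=57, d=19 → TARDY
Tardy jobs: J4, J5, J6
Count = 3


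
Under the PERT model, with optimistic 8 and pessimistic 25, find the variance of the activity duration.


σ² = ((p - o) / 6)² = (p - o)² / 36
= (25 - 8)² / 36
= 17² / 36
= 289 / 36
= 8.0278


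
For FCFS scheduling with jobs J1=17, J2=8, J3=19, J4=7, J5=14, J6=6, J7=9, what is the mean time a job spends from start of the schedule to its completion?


Completion times:
  J1: completes at 17
  J2: completes at 25
  J3: completes at 44
  J4: completes at 51
  J5: completes at 65
  J6: completes at 71
  J7: completes at 80
Sum = 353
Average = 353/7
= 50.43


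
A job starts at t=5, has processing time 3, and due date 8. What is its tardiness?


Completion = start + processing = 5 + 3 = 8
Tardiness = max(0, C - d) = max(0, 8 - 8)
= max(0, 0)
= 0


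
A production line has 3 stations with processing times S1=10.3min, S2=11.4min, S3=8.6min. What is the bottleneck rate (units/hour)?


Bottleneck = longest station time
Station times: [10.3, 11.4, 8.6]
Max = 11.4 min
Rate = 60 / 11.4
= 5.26 units/hour (bottleneck: 11.4min)


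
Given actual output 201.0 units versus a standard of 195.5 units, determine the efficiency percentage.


Efficiency = (actual / standard) × 100
= (201.0 / 195.5) × 100
= 102.8%
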